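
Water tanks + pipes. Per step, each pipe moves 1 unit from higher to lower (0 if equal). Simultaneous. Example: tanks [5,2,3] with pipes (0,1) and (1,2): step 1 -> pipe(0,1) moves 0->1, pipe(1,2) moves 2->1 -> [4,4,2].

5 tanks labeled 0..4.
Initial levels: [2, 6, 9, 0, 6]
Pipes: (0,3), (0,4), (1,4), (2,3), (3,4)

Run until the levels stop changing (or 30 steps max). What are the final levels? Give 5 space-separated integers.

Step 1: flows [0->3,4->0,1=4,2->3,4->3] -> levels [2 6 8 3 4]
Step 2: flows [3->0,4->0,1->4,2->3,4->3] -> levels [4 5 7 4 3]
Step 3: flows [0=3,0->4,1->4,2->3,3->4] -> levels [3 4 6 4 6]
Step 4: flows [3->0,4->0,4->1,2->3,4->3] -> levels [5 5 5 5 3]
Step 5: flows [0=3,0->4,1->4,2=3,3->4] -> levels [4 4 5 4 6]
Step 6: flows [0=3,4->0,4->1,2->3,4->3] -> levels [5 5 4 6 3]
Step 7: flows [3->0,0->4,1->4,3->2,3->4] -> levels [5 4 5 3 6]
Step 8: flows [0->3,4->0,4->1,2->3,4->3] -> levels [5 5 4 6 3]
  -> period-2 cycle: step 8 state = step 6 state; never stabilizes
  -> state at step 30: (30-6) mod 2 = 0, same as step 6 -> [5 5 4 6 3]

Answer: 5 5 4 6 3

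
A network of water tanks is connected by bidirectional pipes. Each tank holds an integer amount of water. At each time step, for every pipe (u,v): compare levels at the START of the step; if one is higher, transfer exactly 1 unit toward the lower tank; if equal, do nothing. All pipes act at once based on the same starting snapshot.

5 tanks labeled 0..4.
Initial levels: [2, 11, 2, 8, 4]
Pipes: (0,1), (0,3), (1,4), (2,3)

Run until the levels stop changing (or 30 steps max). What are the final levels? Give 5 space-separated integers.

Step 1: flows [1->0,3->0,1->4,3->2] -> levels [4 9 3 6 5]
Step 2: flows [1->0,3->0,1->4,3->2] -> levels [6 7 4 4 6]
Step 3: flows [1->0,0->3,1->4,2=3] -> levels [6 5 4 5 7]
Step 4: flows [0->1,0->3,4->1,3->2] -> levels [4 7 5 5 6]
Step 5: flows [1->0,3->0,1->4,2=3] -> levels [6 5 5 4 7]
Step 6: flows [0->1,0->3,4->1,2->3] -> levels [4 7 4 6 6]
Step 7: flows [1->0,3->0,1->4,3->2] -> levels [6 5 5 4 7]
  -> period-2 cycle: step 7 state = step 5 state; never stabilizes
  -> state at step 30: (30-5) mod 2 = 1, same as step 6 -> [4 7 4 6 6]

Answer: 4 7 4 6 6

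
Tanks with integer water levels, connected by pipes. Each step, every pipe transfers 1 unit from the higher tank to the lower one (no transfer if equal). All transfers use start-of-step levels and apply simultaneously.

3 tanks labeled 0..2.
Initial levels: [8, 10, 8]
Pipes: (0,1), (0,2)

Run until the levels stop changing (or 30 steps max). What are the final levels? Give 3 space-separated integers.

Answer: 8 9 9

Derivation:
Step 1: flows [1->0,0=2] -> levels [9 9 8]
Step 2: flows [0=1,0->2] -> levels [8 9 9]
Step 3: flows [1->0,2->0] -> levels [10 8 8]
Step 4: flows [0->1,0->2] -> levels [8 9 9]
  -> period-2 cycle: step 4 state = step 2 state; never stabilizes
  -> state at step 30: (30-2) mod 2 = 0, same as step 2 -> [8 9 9]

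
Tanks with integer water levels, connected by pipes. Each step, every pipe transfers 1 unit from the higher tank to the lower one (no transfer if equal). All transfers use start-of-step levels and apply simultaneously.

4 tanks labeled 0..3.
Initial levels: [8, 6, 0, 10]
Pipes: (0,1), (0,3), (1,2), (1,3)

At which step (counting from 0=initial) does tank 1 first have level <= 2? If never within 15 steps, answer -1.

Answer: -1

Derivation:
Step 1: flows [0->1,3->0,1->2,3->1] -> levels [8 7 1 8]
Step 2: flows [0->1,0=3,1->2,3->1] -> levels [7 8 2 7]
Step 3: flows [1->0,0=3,1->2,1->3] -> levels [8 5 3 8]
Step 4: flows [0->1,0=3,1->2,3->1] -> levels [7 6 4 7]
Step 5: flows [0->1,0=3,1->2,3->1] -> levels [6 7 5 6]
Step 6: flows [1->0,0=3,1->2,1->3] -> levels [7 4 6 7]
Step 7: flows [0->1,0=3,2->1,3->1] -> levels [6 7 5 6]
  -> period-2 cycle (repeats step 5); tank 1 never drops to <=2
Tank 1 never reaches <=2 within 15 steps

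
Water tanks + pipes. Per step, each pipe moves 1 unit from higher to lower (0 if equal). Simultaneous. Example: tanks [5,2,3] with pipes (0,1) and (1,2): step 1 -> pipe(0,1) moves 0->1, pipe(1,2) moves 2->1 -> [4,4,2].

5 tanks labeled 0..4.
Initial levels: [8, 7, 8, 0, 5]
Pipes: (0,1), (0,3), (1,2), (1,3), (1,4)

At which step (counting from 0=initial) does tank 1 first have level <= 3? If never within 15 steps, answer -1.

Step 1: flows [0->1,0->3,2->1,1->3,1->4] -> levels [6 7 7 2 6]
Step 2: flows [1->0,0->3,1=2,1->3,1->4] -> levels [6 4 7 4 7]
Step 3: flows [0->1,0->3,2->1,1=3,4->1] -> levels [4 7 6 5 6]
Step 4: flows [1->0,3->0,1->2,1->3,1->4] -> levels [6 3 7 5 7]
Tank 1 first reaches <=3 at step 4

Answer: 4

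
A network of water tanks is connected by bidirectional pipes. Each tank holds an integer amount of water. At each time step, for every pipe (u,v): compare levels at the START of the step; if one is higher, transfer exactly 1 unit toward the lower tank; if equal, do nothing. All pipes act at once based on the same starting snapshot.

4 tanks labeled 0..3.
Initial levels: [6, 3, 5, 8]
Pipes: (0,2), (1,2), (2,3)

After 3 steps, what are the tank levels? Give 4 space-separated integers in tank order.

Step 1: flows [0->2,2->1,3->2] -> levels [5 4 6 7]
Step 2: flows [2->0,2->1,3->2] -> levels [6 5 5 6]
Step 3: flows [0->2,1=2,3->2] -> levels [5 5 7 5]

Answer: 5 5 7 5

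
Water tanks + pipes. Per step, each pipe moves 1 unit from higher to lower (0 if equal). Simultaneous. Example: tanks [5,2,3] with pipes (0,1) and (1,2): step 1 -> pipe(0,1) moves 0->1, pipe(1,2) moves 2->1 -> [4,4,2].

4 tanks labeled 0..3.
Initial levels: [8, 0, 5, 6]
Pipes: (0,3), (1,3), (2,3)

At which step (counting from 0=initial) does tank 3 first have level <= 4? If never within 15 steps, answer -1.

Answer: 3

Derivation:
Step 1: flows [0->3,3->1,3->2] -> levels [7 1 6 5]
Step 2: flows [0->3,3->1,2->3] -> levels [6 2 5 6]
Step 3: flows [0=3,3->1,3->2] -> levels [6 3 6 4]
Tank 3 first reaches <=4 at step 3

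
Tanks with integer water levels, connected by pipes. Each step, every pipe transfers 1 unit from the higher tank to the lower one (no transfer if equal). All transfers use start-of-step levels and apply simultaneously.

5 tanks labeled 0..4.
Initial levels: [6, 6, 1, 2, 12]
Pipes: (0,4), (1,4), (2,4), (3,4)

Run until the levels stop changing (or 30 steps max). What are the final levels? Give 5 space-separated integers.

Step 1: flows [4->0,4->1,4->2,4->3] -> levels [7 7 2 3 8]
Step 2: flows [4->0,4->1,4->2,4->3] -> levels [8 8 3 4 4]
Step 3: flows [0->4,1->4,4->2,3=4] -> levels [7 7 4 4 5]
Step 4: flows [0->4,1->4,4->2,4->3] -> levels [6 6 5 5 5]
Step 5: flows [0->4,1->4,2=4,3=4] -> levels [5 5 5 5 7]
Step 6: flows [4->0,4->1,4->2,4->3] -> levels [6 6 6 6 3]
Step 7: flows [0->4,1->4,2->4,3->4] -> levels [5 5 5 5 7]
  -> period-2 cycle: step 7 state = step 5 state; never stabilizes
  -> state at step 30: (30-5) mod 2 = 1, same as step 6 -> [6 6 6 6 3]

Answer: 6 6 6 6 3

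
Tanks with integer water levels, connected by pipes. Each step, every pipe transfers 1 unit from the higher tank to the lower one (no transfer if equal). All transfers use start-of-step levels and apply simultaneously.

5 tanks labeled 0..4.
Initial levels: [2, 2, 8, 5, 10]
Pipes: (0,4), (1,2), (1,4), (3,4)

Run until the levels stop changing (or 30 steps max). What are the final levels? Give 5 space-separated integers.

Answer: 5 7 5 6 4

Derivation:
Step 1: flows [4->0,2->1,4->1,4->3] -> levels [3 4 7 6 7]
Step 2: flows [4->0,2->1,4->1,4->3] -> levels [4 6 6 7 4]
Step 3: flows [0=4,1=2,1->4,3->4] -> levels [4 5 6 6 6]
Step 4: flows [4->0,2->1,4->1,3=4] -> levels [5 7 5 6 4]
Step 5: flows [0->4,1->2,1->4,3->4] -> levels [4 5 6 5 7]
Step 6: flows [4->0,2->1,4->1,4->3] -> levels [5 7 5 6 4]
  -> period-2 cycle: step 6 state = step 4 state; never stabilizes
  -> state at step 30: (30-4) mod 2 = 0, same as step 4 -> [5 7 5 6 4]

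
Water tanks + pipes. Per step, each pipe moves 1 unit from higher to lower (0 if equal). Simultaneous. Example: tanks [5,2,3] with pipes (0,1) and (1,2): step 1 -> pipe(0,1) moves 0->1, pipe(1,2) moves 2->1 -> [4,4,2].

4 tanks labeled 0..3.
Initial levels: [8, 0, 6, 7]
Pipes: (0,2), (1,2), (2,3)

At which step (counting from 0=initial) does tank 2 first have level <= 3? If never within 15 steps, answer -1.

Answer: 6

Derivation:
Step 1: flows [0->2,2->1,3->2] -> levels [7 1 7 6]
Step 2: flows [0=2,2->1,2->3] -> levels [7 2 5 7]
Step 3: flows [0->2,2->1,3->2] -> levels [6 3 6 6]
Step 4: flows [0=2,2->1,2=3] -> levels [6 4 5 6]
Step 5: flows [0->2,2->1,3->2] -> levels [5 5 6 5]
Step 6: flows [2->0,2->1,2->3] -> levels [6 6 3 6]
Tank 2 first reaches <=3 at step 6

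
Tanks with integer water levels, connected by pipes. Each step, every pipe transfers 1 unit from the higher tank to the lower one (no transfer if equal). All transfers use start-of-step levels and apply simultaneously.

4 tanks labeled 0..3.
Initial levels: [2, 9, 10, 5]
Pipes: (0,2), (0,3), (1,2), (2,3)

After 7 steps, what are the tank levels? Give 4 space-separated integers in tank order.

Answer: 7 7 5 7

Derivation:
Step 1: flows [2->0,3->0,2->1,2->3] -> levels [4 10 7 5]
Step 2: flows [2->0,3->0,1->2,2->3] -> levels [6 9 6 5]
Step 3: flows [0=2,0->3,1->2,2->3] -> levels [5 8 6 7]
Step 4: flows [2->0,3->0,1->2,3->2] -> levels [7 7 7 5]
Step 5: flows [0=2,0->3,1=2,2->3] -> levels [6 7 6 7]
Step 6: flows [0=2,3->0,1->2,3->2] -> levels [7 6 8 5]
Step 7: flows [2->0,0->3,2->1,2->3] -> levels [7 7 5 7]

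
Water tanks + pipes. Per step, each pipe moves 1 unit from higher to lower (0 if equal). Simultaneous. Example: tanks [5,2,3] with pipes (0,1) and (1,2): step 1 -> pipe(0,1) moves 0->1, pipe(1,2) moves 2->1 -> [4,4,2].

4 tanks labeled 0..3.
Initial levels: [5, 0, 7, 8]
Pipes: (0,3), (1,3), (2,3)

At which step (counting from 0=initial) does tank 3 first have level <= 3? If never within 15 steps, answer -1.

Step 1: flows [3->0,3->1,3->2] -> levels [6 1 8 5]
Step 2: flows [0->3,3->1,2->3] -> levels [5 2 7 6]
Step 3: flows [3->0,3->1,2->3] -> levels [6 3 6 5]
Step 4: flows [0->3,3->1,2->3] -> levels [5 4 5 6]
Step 5: flows [3->0,3->1,3->2] -> levels [6 5 6 3]
Tank 3 first reaches <=3 at step 5

Answer: 5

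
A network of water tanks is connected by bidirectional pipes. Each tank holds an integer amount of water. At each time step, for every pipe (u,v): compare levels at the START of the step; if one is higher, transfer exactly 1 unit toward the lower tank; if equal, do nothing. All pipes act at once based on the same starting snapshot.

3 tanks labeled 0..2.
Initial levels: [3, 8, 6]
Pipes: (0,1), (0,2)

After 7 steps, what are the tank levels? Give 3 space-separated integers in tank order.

Step 1: flows [1->0,2->0] -> levels [5 7 5]
Step 2: flows [1->0,0=2] -> levels [6 6 5]
Step 3: flows [0=1,0->2] -> levels [5 6 6]
Step 4: flows [1->0,2->0] -> levels [7 5 5]
Step 5: flows [0->1,0->2] -> levels [5 6 6]
  -> period-2 cycle: step 5 state = step 3 state
  -> state at step 7: (7-3) mod 2 = 0, same as step 3 -> [5 6 6]

Answer: 5 6 6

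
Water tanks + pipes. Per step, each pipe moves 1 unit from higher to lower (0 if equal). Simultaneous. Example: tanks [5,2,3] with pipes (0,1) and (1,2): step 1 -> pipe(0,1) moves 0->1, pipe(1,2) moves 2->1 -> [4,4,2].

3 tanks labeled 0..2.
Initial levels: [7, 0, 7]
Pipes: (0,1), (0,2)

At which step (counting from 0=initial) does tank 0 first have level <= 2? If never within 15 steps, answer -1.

Step 1: flows [0->1,0=2] -> levels [6 1 7]
Step 2: flows [0->1,2->0] -> levels [6 2 6]
Step 3: flows [0->1,0=2] -> levels [5 3 6]
Step 4: flows [0->1,2->0] -> levels [5 4 5]
Step 5: flows [0->1,0=2] -> levels [4 5 5]
Step 6: flows [1->0,2->0] -> levels [6 4 4]
Step 7: flows [0->1,0->2] -> levels [4 5 5]
  -> period-2 cycle (repeats step 5); tank 0 never drops to <=2
Tank 0 never reaches <=2 within 15 steps

Answer: -1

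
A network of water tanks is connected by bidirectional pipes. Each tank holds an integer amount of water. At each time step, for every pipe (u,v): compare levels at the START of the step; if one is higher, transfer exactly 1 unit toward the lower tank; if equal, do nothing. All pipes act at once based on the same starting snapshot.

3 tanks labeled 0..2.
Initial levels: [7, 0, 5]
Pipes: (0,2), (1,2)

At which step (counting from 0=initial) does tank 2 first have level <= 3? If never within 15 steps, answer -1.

Answer: -1

Derivation:
Step 1: flows [0->2,2->1] -> levels [6 1 5]
Step 2: flows [0->2,2->1] -> levels [5 2 5]
Step 3: flows [0=2,2->1] -> levels [5 3 4]
Step 4: flows [0->2,2->1] -> levels [4 4 4]
Step 5: flows [0=2,1=2] -> levels [4 4 4]
  -> stable; tank 2 stays at 4 > 3
Tank 2 never reaches <=3 within 15 steps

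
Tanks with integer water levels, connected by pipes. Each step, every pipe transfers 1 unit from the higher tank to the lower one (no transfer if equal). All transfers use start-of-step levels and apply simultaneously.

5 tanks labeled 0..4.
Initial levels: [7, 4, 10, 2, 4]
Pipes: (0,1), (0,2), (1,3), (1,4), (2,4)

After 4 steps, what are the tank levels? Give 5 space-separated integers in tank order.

Step 1: flows [0->1,2->0,1->3,1=4,2->4] -> levels [7 4 8 3 5]
Step 2: flows [0->1,2->0,1->3,4->1,2->4] -> levels [7 5 6 4 5]
Step 3: flows [0->1,0->2,1->3,1=4,2->4] -> levels [5 5 6 5 6]
Step 4: flows [0=1,2->0,1=3,4->1,2=4] -> levels [6 6 5 5 5]

Answer: 6 6 5 5 5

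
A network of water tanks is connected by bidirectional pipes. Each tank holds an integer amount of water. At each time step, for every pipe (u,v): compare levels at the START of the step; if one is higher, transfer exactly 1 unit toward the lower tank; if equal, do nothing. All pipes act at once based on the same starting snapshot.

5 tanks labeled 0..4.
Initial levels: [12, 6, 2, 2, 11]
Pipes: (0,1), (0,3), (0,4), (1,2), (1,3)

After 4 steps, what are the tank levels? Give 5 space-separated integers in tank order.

Step 1: flows [0->1,0->3,0->4,1->2,1->3] -> levels [9 5 3 4 12]
Step 2: flows [0->1,0->3,4->0,1->2,1->3] -> levels [8 4 4 6 11]
Step 3: flows [0->1,0->3,4->0,1=2,3->1] -> levels [7 6 4 6 10]
Step 4: flows [0->1,0->3,4->0,1->2,1=3] -> levels [6 6 5 7 9]

Answer: 6 6 5 7 9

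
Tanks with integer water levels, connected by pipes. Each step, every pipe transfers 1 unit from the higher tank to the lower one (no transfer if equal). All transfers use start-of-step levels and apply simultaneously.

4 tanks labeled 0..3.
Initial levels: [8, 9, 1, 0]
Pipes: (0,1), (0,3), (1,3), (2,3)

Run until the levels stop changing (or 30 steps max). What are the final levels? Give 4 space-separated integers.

Answer: 4 4 4 6

Derivation:
Step 1: flows [1->0,0->3,1->3,2->3] -> levels [8 7 0 3]
Step 2: flows [0->1,0->3,1->3,3->2] -> levels [6 7 1 4]
Step 3: flows [1->0,0->3,1->3,3->2] -> levels [6 5 2 5]
Step 4: flows [0->1,0->3,1=3,3->2] -> levels [4 6 3 5]
Step 5: flows [1->0,3->0,1->3,3->2] -> levels [6 4 4 4]
Step 6: flows [0->1,0->3,1=3,2=3] -> levels [4 5 4 5]
Step 7: flows [1->0,3->0,1=3,3->2] -> levels [6 4 5 3]
Step 8: flows [0->1,0->3,1->3,2->3] -> levels [4 4 4 6]
Step 9: flows [0=1,3->0,3->1,3->2] -> levels [5 5 5 3]
Step 10: flows [0=1,0->3,1->3,2->3] -> levels [4 4 4 6]
  -> period-2 cycle: step 10 state = step 8 state; never stabilizes
  -> state at step 30: (30-8) mod 2 = 0, same as step 8 -> [4 4 4 6]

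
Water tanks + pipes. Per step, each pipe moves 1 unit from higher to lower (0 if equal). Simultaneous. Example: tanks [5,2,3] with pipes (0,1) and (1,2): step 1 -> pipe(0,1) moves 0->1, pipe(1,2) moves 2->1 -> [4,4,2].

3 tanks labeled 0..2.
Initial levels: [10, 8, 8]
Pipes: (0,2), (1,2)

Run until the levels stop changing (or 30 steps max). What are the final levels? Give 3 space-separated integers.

Answer: 9 9 8

Derivation:
Step 1: flows [0->2,1=2] -> levels [9 8 9]
Step 2: flows [0=2,2->1] -> levels [9 9 8]
Step 3: flows [0->2,1->2] -> levels [8 8 10]
Step 4: flows [2->0,2->1] -> levels [9 9 8]
  -> period-2 cycle: step 4 state = step 2 state; never stabilizes
  -> state at step 30: (30-2) mod 2 = 0, same as step 2 -> [9 9 8]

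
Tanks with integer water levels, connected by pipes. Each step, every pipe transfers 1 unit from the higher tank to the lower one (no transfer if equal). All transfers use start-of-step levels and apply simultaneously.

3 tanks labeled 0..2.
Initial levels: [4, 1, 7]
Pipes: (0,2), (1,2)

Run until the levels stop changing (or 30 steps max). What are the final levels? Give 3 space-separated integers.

Answer: 4 4 4

Derivation:
Step 1: flows [2->0,2->1] -> levels [5 2 5]
Step 2: flows [0=2,2->1] -> levels [5 3 4]
Step 3: flows [0->2,2->1] -> levels [4 4 4]
Step 4: flows [0=2,1=2] -> levels [4 4 4]
  -> stable (no change)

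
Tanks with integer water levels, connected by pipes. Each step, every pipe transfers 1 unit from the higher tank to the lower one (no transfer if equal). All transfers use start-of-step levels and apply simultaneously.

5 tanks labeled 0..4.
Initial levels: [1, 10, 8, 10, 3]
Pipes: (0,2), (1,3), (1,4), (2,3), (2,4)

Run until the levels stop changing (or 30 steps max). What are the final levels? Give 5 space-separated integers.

Step 1: flows [2->0,1=3,1->4,3->2,2->4] -> levels [2 9 7 9 5]
Step 2: flows [2->0,1=3,1->4,3->2,2->4] -> levels [3 8 6 8 7]
Step 3: flows [2->0,1=3,1->4,3->2,4->2] -> levels [4 7 7 7 7]
Step 4: flows [2->0,1=3,1=4,2=3,2=4] -> levels [5 7 6 7 7]
Step 5: flows [2->0,1=3,1=4,3->2,4->2] -> levels [6 7 7 6 6]
Step 6: flows [2->0,1->3,1->4,2->3,2->4] -> levels [7 5 4 8 8]
Step 7: flows [0->2,3->1,4->1,3->2,4->2] -> levels [6 7 7 6 6]
  -> period-2 cycle: step 7 state = step 5 state; never stabilizes
  -> state at step 30: (30-5) mod 2 = 1, same as step 6 -> [7 5 4 8 8]

Answer: 7 5 4 8 8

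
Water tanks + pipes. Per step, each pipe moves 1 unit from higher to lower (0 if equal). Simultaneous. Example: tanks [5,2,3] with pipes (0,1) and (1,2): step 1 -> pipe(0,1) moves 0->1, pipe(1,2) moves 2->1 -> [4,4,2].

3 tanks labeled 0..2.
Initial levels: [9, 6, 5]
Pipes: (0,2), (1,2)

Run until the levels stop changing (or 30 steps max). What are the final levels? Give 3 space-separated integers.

Step 1: flows [0->2,1->2] -> levels [8 5 7]
Step 2: flows [0->2,2->1] -> levels [7 6 7]
Step 3: flows [0=2,2->1] -> levels [7 7 6]
Step 4: flows [0->2,1->2] -> levels [6 6 8]
Step 5: flows [2->0,2->1] -> levels [7 7 6]
  -> period-2 cycle: step 5 state = step 3 state; never stabilizes
  -> state at step 30: (30-3) mod 2 = 1, same as step 4 -> [6 6 8]

Answer: 6 6 8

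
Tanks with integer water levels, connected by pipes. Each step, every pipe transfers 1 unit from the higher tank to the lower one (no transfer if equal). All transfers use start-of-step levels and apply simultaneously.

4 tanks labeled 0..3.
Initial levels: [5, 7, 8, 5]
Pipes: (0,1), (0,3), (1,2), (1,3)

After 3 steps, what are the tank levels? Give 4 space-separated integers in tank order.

Answer: 7 4 7 7

Derivation:
Step 1: flows [1->0,0=3,2->1,1->3] -> levels [6 6 7 6]
Step 2: flows [0=1,0=3,2->1,1=3] -> levels [6 7 6 6]
Step 3: flows [1->0,0=3,1->2,1->3] -> levels [7 4 7 7]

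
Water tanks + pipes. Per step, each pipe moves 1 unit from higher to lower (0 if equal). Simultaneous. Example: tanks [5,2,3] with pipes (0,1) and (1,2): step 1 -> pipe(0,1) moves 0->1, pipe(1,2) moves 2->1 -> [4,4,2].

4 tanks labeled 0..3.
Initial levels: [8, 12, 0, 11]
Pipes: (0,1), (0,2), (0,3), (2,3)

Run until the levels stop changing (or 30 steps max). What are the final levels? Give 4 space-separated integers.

Answer: 9 7 8 7

Derivation:
Step 1: flows [1->0,0->2,3->0,3->2] -> levels [9 11 2 9]
Step 2: flows [1->0,0->2,0=3,3->2] -> levels [9 10 4 8]
Step 3: flows [1->0,0->2,0->3,3->2] -> levels [8 9 6 8]
Step 4: flows [1->0,0->2,0=3,3->2] -> levels [8 8 8 7]
Step 5: flows [0=1,0=2,0->3,2->3] -> levels [7 8 7 9]
Step 6: flows [1->0,0=2,3->0,3->2] -> levels [9 7 8 7]
Step 7: flows [0->1,0->2,0->3,2->3] -> levels [6 8 8 9]
Step 8: flows [1->0,2->0,3->0,3->2] -> levels [9 7 8 7]
  -> period-2 cycle: step 8 state = step 6 state; never stabilizes
  -> state at step 30: (30-6) mod 2 = 0, same as step 6 -> [9 7 8 7]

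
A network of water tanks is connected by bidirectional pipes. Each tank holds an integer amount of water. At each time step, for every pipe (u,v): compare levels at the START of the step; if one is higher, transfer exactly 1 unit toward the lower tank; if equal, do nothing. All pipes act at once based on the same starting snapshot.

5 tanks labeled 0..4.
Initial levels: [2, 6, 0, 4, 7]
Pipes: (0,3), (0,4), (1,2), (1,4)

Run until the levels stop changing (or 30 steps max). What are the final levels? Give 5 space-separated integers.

Answer: 3 2 4 5 5

Derivation:
Step 1: flows [3->0,4->0,1->2,4->1] -> levels [4 6 1 3 5]
Step 2: flows [0->3,4->0,1->2,1->4] -> levels [4 4 2 4 5]
Step 3: flows [0=3,4->0,1->2,4->1] -> levels [5 4 3 4 3]
Step 4: flows [0->3,0->4,1->2,1->4] -> levels [3 2 4 5 5]
Step 5: flows [3->0,4->0,2->1,4->1] -> levels [5 4 3 4 3]
  -> period-2 cycle: step 5 state = step 3 state; never stabilizes
  -> state at step 30: (30-3) mod 2 = 1, same as step 4 -> [3 2 4 5 5]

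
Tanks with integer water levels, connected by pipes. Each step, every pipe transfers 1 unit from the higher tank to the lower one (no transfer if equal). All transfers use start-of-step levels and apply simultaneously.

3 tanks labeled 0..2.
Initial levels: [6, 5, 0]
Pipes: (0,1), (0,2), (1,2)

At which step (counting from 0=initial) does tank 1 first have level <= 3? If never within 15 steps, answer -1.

Answer: 2

Derivation:
Step 1: flows [0->1,0->2,1->2] -> levels [4 5 2]
Step 2: flows [1->0,0->2,1->2] -> levels [4 3 4]
Tank 1 first reaches <=3 at step 2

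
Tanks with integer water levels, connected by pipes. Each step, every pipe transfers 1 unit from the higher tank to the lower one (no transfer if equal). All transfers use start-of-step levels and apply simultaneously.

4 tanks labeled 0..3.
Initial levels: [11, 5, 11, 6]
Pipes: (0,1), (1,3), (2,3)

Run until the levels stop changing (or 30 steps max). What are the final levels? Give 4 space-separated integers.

Step 1: flows [0->1,3->1,2->3] -> levels [10 7 10 6]
Step 2: flows [0->1,1->3,2->3] -> levels [9 7 9 8]
Step 3: flows [0->1,3->1,2->3] -> levels [8 9 8 8]
Step 4: flows [1->0,1->3,2=3] -> levels [9 7 8 9]
Step 5: flows [0->1,3->1,3->2] -> levels [8 9 9 7]
Step 6: flows [1->0,1->3,2->3] -> levels [9 7 8 9]
  -> period-2 cycle: step 6 state = step 4 state; never stabilizes
  -> state at step 30: (30-4) mod 2 = 0, same as step 4 -> [9 7 8 9]

Answer: 9 7 8 9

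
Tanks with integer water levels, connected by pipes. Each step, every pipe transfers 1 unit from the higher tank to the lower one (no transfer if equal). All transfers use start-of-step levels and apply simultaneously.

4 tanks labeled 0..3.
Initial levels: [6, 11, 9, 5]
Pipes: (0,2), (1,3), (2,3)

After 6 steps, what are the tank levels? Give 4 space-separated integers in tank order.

Answer: 8 7 7 9

Derivation:
Step 1: flows [2->0,1->3,2->3] -> levels [7 10 7 7]
Step 2: flows [0=2,1->3,2=3] -> levels [7 9 7 8]
Step 3: flows [0=2,1->3,3->2] -> levels [7 8 8 8]
Step 4: flows [2->0,1=3,2=3] -> levels [8 8 7 8]
Step 5: flows [0->2,1=3,3->2] -> levels [7 8 9 7]
Step 6: flows [2->0,1->3,2->3] -> levels [8 7 7 9]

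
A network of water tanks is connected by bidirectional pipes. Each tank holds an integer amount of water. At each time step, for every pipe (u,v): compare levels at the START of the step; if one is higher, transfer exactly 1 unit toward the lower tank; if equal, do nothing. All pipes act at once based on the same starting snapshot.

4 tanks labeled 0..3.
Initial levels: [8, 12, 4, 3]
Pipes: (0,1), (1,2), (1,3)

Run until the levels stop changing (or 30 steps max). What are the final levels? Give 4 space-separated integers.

Step 1: flows [1->0,1->2,1->3] -> levels [9 9 5 4]
Step 2: flows [0=1,1->2,1->3] -> levels [9 7 6 5]
Step 3: flows [0->1,1->2,1->3] -> levels [8 6 7 6]
Step 4: flows [0->1,2->1,1=3] -> levels [7 8 6 6]
Step 5: flows [1->0,1->2,1->3] -> levels [8 5 7 7]
Step 6: flows [0->1,2->1,3->1] -> levels [7 8 6 6]
  -> period-2 cycle: step 6 state = step 4 state; never stabilizes
  -> state at step 30: (30-4) mod 2 = 0, same as step 4 -> [7 8 6 6]

Answer: 7 8 6 6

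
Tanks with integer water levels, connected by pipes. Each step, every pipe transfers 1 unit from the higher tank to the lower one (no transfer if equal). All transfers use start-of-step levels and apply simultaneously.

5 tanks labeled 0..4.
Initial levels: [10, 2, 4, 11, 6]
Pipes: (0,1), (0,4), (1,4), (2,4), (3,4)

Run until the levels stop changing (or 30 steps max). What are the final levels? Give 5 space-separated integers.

Answer: 7 7 7 7 5

Derivation:
Step 1: flows [0->1,0->4,4->1,4->2,3->4] -> levels [8 4 5 10 6]
Step 2: flows [0->1,0->4,4->1,4->2,3->4] -> levels [6 6 6 9 6]
Step 3: flows [0=1,0=4,1=4,2=4,3->4] -> levels [6 6 6 8 7]
Step 4: flows [0=1,4->0,4->1,4->2,3->4] -> levels [7 7 7 7 5]
Step 5: flows [0=1,0->4,1->4,2->4,3->4] -> levels [6 6 6 6 9]
Step 6: flows [0=1,4->0,4->1,4->2,4->3] -> levels [7 7 7 7 5]
  -> period-2 cycle: step 6 state = step 4 state; never stabilizes
  -> state at step 30: (30-4) mod 2 = 0, same as step 4 -> [7 7 7 7 5]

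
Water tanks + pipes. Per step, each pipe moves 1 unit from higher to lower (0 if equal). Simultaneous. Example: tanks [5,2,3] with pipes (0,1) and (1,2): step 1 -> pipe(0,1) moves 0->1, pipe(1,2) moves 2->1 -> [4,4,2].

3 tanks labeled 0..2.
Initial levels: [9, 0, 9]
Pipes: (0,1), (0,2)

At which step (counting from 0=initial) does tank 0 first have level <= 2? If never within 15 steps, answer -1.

Step 1: flows [0->1,0=2] -> levels [8 1 9]
Step 2: flows [0->1,2->0] -> levels [8 2 8]
Step 3: flows [0->1,0=2] -> levels [7 3 8]
Step 4: flows [0->1,2->0] -> levels [7 4 7]
Step 5: flows [0->1,0=2] -> levels [6 5 7]
Step 6: flows [0->1,2->0] -> levels [6 6 6]
Step 7: flows [0=1,0=2] -> levels [6 6 6]
  -> stable; tank 0 stays at 6 > 2
Tank 0 never reaches <=2 within 15 steps

Answer: -1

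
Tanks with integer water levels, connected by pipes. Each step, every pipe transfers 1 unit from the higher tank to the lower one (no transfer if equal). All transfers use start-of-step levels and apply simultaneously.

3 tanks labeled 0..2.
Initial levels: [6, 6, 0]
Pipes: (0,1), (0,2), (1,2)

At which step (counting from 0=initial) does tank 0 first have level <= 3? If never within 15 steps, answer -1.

Step 1: flows [0=1,0->2,1->2] -> levels [5 5 2]
Step 2: flows [0=1,0->2,1->2] -> levels [4 4 4]
Step 3: flows [0=1,0=2,1=2] -> levels [4 4 4]
  -> stable; tank 0 stays at 4 > 3
Tank 0 never reaches <=3 within 15 steps

Answer: -1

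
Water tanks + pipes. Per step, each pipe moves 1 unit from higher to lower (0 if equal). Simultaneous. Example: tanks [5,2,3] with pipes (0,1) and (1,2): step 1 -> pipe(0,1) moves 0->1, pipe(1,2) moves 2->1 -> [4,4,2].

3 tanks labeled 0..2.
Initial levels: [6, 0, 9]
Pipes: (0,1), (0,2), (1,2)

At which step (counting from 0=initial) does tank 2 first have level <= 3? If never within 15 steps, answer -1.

Step 1: flows [0->1,2->0,2->1] -> levels [6 2 7]
Step 2: flows [0->1,2->0,2->1] -> levels [6 4 5]
Step 3: flows [0->1,0->2,2->1] -> levels [4 6 5]
Step 4: flows [1->0,2->0,1->2] -> levels [6 4 5]
  -> period-2 cycle (repeats step 2); tank 2 never drops to <=3
Tank 2 never reaches <=3 within 15 steps

Answer: -1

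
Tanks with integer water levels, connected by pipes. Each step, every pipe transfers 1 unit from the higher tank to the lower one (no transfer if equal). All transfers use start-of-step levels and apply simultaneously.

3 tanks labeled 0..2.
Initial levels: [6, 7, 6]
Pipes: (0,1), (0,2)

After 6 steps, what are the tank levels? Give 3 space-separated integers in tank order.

Step 1: flows [1->0,0=2] -> levels [7 6 6]
Step 2: flows [0->1,0->2] -> levels [5 7 7]
Step 3: flows [1->0,2->0] -> levels [7 6 6]
  -> period-2 cycle: step 3 state = step 1 state
  -> state at step 6: (6-1) mod 2 = 1, same as step 2 -> [5 7 7]

Answer: 5 7 7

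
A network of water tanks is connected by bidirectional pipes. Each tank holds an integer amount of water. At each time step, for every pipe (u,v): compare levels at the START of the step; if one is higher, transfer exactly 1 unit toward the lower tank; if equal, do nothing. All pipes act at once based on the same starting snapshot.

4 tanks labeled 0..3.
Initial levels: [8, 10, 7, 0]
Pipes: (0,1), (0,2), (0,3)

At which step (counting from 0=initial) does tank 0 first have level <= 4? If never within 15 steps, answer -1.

Step 1: flows [1->0,0->2,0->3] -> levels [7 9 8 1]
Step 2: flows [1->0,2->0,0->3] -> levels [8 8 7 2]
Step 3: flows [0=1,0->2,0->3] -> levels [6 8 8 3]
Step 4: flows [1->0,2->0,0->3] -> levels [7 7 7 4]
Step 5: flows [0=1,0=2,0->3] -> levels [6 7 7 5]
Step 6: flows [1->0,2->0,0->3] -> levels [7 6 6 6]
Step 7: flows [0->1,0->2,0->3] -> levels [4 7 7 7]
Tank 0 first reaches <=4 at step 7

Answer: 7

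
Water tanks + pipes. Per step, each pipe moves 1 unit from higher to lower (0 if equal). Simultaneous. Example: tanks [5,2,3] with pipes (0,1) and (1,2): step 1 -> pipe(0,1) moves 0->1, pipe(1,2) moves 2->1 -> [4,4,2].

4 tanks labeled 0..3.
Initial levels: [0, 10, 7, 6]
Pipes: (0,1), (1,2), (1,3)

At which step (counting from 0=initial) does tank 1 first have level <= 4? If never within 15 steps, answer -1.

Step 1: flows [1->0,1->2,1->3] -> levels [1 7 8 7]
Step 2: flows [1->0,2->1,1=3] -> levels [2 7 7 7]
Step 3: flows [1->0,1=2,1=3] -> levels [3 6 7 7]
Step 4: flows [1->0,2->1,3->1] -> levels [4 7 6 6]
Step 5: flows [1->0,1->2,1->3] -> levels [5 4 7 7]
Tank 1 first reaches <=4 at step 5

Answer: 5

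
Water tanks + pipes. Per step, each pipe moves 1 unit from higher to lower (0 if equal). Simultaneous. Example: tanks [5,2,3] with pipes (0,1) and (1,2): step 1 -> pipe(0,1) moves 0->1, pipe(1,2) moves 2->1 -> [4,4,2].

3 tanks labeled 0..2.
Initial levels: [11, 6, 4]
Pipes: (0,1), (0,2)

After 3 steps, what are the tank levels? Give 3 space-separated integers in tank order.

Step 1: flows [0->1,0->2] -> levels [9 7 5]
Step 2: flows [0->1,0->2] -> levels [7 8 6]
Step 3: flows [1->0,0->2] -> levels [7 7 7]

Answer: 7 7 7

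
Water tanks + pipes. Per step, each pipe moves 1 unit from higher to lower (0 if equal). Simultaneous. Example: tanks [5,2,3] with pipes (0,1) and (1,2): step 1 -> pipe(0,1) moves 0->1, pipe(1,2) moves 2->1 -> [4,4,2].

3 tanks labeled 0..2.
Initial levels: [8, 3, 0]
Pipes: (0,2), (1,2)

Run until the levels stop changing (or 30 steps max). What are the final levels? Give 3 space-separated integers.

Answer: 3 3 5

Derivation:
Step 1: flows [0->2,1->2] -> levels [7 2 2]
Step 2: flows [0->2,1=2] -> levels [6 2 3]
Step 3: flows [0->2,2->1] -> levels [5 3 3]
Step 4: flows [0->2,1=2] -> levels [4 3 4]
Step 5: flows [0=2,2->1] -> levels [4 4 3]
Step 6: flows [0->2,1->2] -> levels [3 3 5]
Step 7: flows [2->0,2->1] -> levels [4 4 3]
  -> period-2 cycle: step 7 state = step 5 state; never stabilizes
  -> state at step 30: (30-5) mod 2 = 1, same as step 6 -> [3 3 5]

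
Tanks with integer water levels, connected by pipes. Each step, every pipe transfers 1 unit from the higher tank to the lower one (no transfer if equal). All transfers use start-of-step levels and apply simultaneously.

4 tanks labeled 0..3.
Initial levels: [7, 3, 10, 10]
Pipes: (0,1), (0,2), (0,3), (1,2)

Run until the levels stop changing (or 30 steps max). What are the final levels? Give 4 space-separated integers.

Step 1: flows [0->1,2->0,3->0,2->1] -> levels [8 5 8 9]
Step 2: flows [0->1,0=2,3->0,2->1] -> levels [8 7 7 8]
Step 3: flows [0->1,0->2,0=3,1=2] -> levels [6 8 8 8]
Step 4: flows [1->0,2->0,3->0,1=2] -> levels [9 7 7 7]
Step 5: flows [0->1,0->2,0->3,1=2] -> levels [6 8 8 8]
  -> period-2 cycle: step 5 state = step 3 state; never stabilizes
  -> state at step 30: (30-3) mod 2 = 1, same as step 4 -> [9 7 7 7]

Answer: 9 7 7 7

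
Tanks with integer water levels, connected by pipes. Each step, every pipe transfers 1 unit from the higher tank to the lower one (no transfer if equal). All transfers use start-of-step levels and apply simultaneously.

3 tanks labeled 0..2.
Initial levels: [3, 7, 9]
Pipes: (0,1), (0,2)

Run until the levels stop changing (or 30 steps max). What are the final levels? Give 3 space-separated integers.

Step 1: flows [1->0,2->0] -> levels [5 6 8]
Step 2: flows [1->0,2->0] -> levels [7 5 7]
Step 3: flows [0->1,0=2] -> levels [6 6 7]
Step 4: flows [0=1,2->0] -> levels [7 6 6]
Step 5: flows [0->1,0->2] -> levels [5 7 7]
Step 6: flows [1->0,2->0] -> levels [7 6 6]
  -> period-2 cycle: step 6 state = step 4 state; never stabilizes
  -> state at step 30: (30-4) mod 2 = 0, same as step 4 -> [7 6 6]

Answer: 7 6 6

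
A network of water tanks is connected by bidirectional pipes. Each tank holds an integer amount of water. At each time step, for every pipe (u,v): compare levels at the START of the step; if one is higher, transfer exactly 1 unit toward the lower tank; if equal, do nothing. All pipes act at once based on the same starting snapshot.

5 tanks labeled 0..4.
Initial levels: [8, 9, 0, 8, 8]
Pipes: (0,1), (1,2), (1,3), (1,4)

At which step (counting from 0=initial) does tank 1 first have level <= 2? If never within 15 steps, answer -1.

Step 1: flows [1->0,1->2,1->3,1->4] -> levels [9 5 1 9 9]
Step 2: flows [0->1,1->2,3->1,4->1] -> levels [8 7 2 8 8]
Step 3: flows [0->1,1->2,3->1,4->1] -> levels [7 9 3 7 7]
Step 4: flows [1->0,1->2,1->3,1->4] -> levels [8 5 4 8 8]
Step 5: flows [0->1,1->2,3->1,4->1] -> levels [7 7 5 7 7]
Step 6: flows [0=1,1->2,1=3,1=4] -> levels [7 6 6 7 7]
Step 7: flows [0->1,1=2,3->1,4->1] -> levels [6 9 6 6 6]
Step 8: flows [1->0,1->2,1->3,1->4] -> levels [7 5 7 7 7]
Step 9: flows [0->1,2->1,3->1,4->1] -> levels [6 9 6 6 6]
  -> period-2 cycle (repeats step 7); tank 1 never drops to <=2
Tank 1 never reaches <=2 within 15 steps

Answer: -1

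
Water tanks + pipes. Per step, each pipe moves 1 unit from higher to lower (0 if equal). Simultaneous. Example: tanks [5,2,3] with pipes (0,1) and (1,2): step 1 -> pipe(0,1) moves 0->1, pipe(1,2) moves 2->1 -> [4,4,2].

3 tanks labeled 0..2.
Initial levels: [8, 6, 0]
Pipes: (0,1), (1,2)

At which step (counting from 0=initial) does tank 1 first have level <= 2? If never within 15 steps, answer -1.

Step 1: flows [0->1,1->2] -> levels [7 6 1]
Step 2: flows [0->1,1->2] -> levels [6 6 2]
Step 3: flows [0=1,1->2] -> levels [6 5 3]
Step 4: flows [0->1,1->2] -> levels [5 5 4]
Step 5: flows [0=1,1->2] -> levels [5 4 5]
Step 6: flows [0->1,2->1] -> levels [4 6 4]
Step 7: flows [1->0,1->2] -> levels [5 4 5]
  -> period-2 cycle (repeats step 5); tank 1 never drops to <=2
Tank 1 never reaches <=2 within 15 steps

Answer: -1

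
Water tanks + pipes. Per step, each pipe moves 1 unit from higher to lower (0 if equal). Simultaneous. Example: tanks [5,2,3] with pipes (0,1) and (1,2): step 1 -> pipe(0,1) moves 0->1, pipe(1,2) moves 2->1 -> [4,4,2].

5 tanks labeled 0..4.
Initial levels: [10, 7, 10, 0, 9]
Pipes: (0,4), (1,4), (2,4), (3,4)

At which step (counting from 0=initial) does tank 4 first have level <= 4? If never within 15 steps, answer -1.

Step 1: flows [0->4,4->1,2->4,4->3] -> levels [9 8 9 1 9]
Step 2: flows [0=4,4->1,2=4,4->3] -> levels [9 9 9 2 7]
Step 3: flows [0->4,1->4,2->4,4->3] -> levels [8 8 8 3 9]
Step 4: flows [4->0,4->1,4->2,4->3] -> levels [9 9 9 4 5]
Step 5: flows [0->4,1->4,2->4,4->3] -> levels [8 8 8 5 7]
Step 6: flows [0->4,1->4,2->4,4->3] -> levels [7 7 7 6 9]
Step 7: flows [4->0,4->1,4->2,4->3] -> levels [8 8 8 7 5]
Step 8: flows [0->4,1->4,2->4,3->4] -> levels [7 7 7 6 9]
  -> period-2 cycle (repeats step 6); tank 4 never drops to <=4
Tank 4 never reaches <=4 within 15 steps

Answer: -1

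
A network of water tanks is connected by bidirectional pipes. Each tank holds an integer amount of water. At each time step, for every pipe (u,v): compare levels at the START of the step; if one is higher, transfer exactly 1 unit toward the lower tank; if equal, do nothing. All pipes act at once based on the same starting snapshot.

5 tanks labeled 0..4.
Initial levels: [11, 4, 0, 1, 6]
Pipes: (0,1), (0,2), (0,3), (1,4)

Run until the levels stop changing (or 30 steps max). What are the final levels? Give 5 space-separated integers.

Step 1: flows [0->1,0->2,0->3,4->1] -> levels [8 6 1 2 5]
Step 2: flows [0->1,0->2,0->3,1->4] -> levels [5 6 2 3 6]
Step 3: flows [1->0,0->2,0->3,1=4] -> levels [4 5 3 4 6]
Step 4: flows [1->0,0->2,0=3,4->1] -> levels [4 5 4 4 5]
Step 5: flows [1->0,0=2,0=3,1=4] -> levels [5 4 4 4 5]
Step 6: flows [0->1,0->2,0->3,4->1] -> levels [2 6 5 5 4]
Step 7: flows [1->0,2->0,3->0,1->4] -> levels [5 4 4 4 5]
  -> period-2 cycle: step 7 state = step 5 state; never stabilizes
  -> state at step 30: (30-5) mod 2 = 1, same as step 6 -> [2 6 5 5 4]

Answer: 2 6 5 5 4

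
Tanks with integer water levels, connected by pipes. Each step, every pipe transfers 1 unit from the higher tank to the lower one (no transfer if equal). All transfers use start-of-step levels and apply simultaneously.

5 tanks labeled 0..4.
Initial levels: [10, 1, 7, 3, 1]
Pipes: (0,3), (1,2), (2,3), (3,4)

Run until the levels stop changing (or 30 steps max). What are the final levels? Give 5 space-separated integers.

Answer: 4 4 3 7 4

Derivation:
Step 1: flows [0->3,2->1,2->3,3->4] -> levels [9 2 5 4 2]
Step 2: flows [0->3,2->1,2->3,3->4] -> levels [8 3 3 5 3]
Step 3: flows [0->3,1=2,3->2,3->4] -> levels [7 3 4 4 4]
Step 4: flows [0->3,2->1,2=3,3=4] -> levels [6 4 3 5 4]
Step 5: flows [0->3,1->2,3->2,3->4] -> levels [5 3 5 4 5]
Step 6: flows [0->3,2->1,2->3,4->3] -> levels [4 4 3 7 4]
Step 7: flows [3->0,1->2,3->2,3->4] -> levels [5 3 5 4 5]
  -> period-2 cycle: step 7 state = step 5 state; never stabilizes
  -> state at step 30: (30-5) mod 2 = 1, same as step 6 -> [4 4 3 7 4]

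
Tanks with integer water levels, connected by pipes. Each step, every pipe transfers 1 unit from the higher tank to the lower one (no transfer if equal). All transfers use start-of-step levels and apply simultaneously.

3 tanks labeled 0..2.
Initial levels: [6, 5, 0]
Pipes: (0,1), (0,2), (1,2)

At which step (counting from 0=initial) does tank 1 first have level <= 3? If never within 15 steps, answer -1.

Step 1: flows [0->1,0->2,1->2] -> levels [4 5 2]
Step 2: flows [1->0,0->2,1->2] -> levels [4 3 4]
Tank 1 first reaches <=3 at step 2

Answer: 2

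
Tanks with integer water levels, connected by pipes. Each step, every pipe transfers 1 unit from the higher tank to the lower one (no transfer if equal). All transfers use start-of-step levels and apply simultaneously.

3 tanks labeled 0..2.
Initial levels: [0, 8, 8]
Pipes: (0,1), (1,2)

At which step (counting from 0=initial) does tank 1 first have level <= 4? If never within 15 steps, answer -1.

Answer: 7

Derivation:
Step 1: flows [1->0,1=2] -> levels [1 7 8]
Step 2: flows [1->0,2->1] -> levels [2 7 7]
Step 3: flows [1->0,1=2] -> levels [3 6 7]
Step 4: flows [1->0,2->1] -> levels [4 6 6]
Step 5: flows [1->0,1=2] -> levels [5 5 6]
Step 6: flows [0=1,2->1] -> levels [5 6 5]
Step 7: flows [1->0,1->2] -> levels [6 4 6]
Tank 1 first reaches <=4 at step 7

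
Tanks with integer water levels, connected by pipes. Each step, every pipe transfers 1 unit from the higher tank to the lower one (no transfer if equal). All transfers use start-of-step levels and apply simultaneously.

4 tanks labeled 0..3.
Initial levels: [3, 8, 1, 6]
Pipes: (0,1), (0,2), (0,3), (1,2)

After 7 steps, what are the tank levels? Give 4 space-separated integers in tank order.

Step 1: flows [1->0,0->2,3->0,1->2] -> levels [4 6 3 5]
Step 2: flows [1->0,0->2,3->0,1->2] -> levels [5 4 5 4]
Step 3: flows [0->1,0=2,0->3,2->1] -> levels [3 6 4 5]
Step 4: flows [1->0,2->0,3->0,1->2] -> levels [6 4 4 4]
Step 5: flows [0->1,0->2,0->3,1=2] -> levels [3 5 5 5]
Step 6: flows [1->0,2->0,3->0,1=2] -> levels [6 4 4 4]
  -> period-2 cycle: step 6 state = step 4 state
  -> state at step 7: (7-4) mod 2 = 1, same as step 5 -> [3 5 5 5]

Answer: 3 5 5 5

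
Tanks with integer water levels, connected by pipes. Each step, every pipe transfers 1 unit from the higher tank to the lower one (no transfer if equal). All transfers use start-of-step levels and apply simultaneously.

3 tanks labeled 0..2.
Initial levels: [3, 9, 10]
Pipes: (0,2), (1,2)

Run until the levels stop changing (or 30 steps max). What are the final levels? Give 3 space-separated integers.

Answer: 8 8 6

Derivation:
Step 1: flows [2->0,2->1] -> levels [4 10 8]
Step 2: flows [2->0,1->2] -> levels [5 9 8]
Step 3: flows [2->0,1->2] -> levels [6 8 8]
Step 4: flows [2->0,1=2] -> levels [7 8 7]
Step 5: flows [0=2,1->2] -> levels [7 7 8]
Step 6: flows [2->0,2->1] -> levels [8 8 6]
Step 7: flows [0->2,1->2] -> levels [7 7 8]
  -> period-2 cycle: step 7 state = step 5 state; never stabilizes
  -> state at step 30: (30-5) mod 2 = 1, same as step 6 -> [8 8 6]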